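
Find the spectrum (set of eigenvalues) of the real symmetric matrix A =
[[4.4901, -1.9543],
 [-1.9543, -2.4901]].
sigma(A) ≈ {-3, 5}

A is real symmetric, so its spectrum consists of real eigenvalues. Expanding the characteristic polynomial of the displayed matrix gives
  det(λ I - A) = p(λ) = λ^2 + (-2)λ + (-15).
Solving p(λ) = 0 yields eigenvalues ≈ -3, 5. (A is shown rounded to 4 decimals, so these recover the underlying integer eigenvalues to within that precision.)
Verification: the trace of A = 2 equals the sum of eigenvalues 2, and det(A) ≈ -15.0001 matches the eigenvalue product -15.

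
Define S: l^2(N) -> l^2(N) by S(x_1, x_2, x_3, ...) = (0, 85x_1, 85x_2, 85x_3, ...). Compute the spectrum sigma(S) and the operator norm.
sigma(S) = closed disk {z in C : |z| ≤ 85}; ||S|| = 85

Note S = 85·U where U is the unit right shift (U x)_k = x_{k-1} (with x_0 := 0); so ||S|| = 85||U|| and sigma(S) = 85·sigma(U). ||S x||^2 = sum_{k≥1} |85x_k|^2 = 7225||x||^2, so ||S|| = 85 and sigma(S) ⊂ {|z| ≤ 85}. For any |lambda| < 85, the equation (S - lambda I) x = 0 forces x_1 = 0, then 85x_k = lambda x_{k+1} ⇒ x = 0, so S has no eigenvalues. But (S - lambda I) is not surjective for |lambda| < 85: solving (S - lambda I) x = e_1 would require x_n proportional to (lambda/85)^(-n), which is not in l^2. So every |lambda| < 85 lies in the residual spectrum. The boundary |lambda| = 85 is in the approximate point spectrum (the spectrum is closed). Hence sigma(S) is the closed disk of radius 85.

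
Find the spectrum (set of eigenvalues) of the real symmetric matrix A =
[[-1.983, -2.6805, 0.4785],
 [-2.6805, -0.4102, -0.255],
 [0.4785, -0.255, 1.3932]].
sigma(A) ≈ {-4, 1, 2}

A is real symmetric, so its spectrum consists of real eigenvalues. Expanding the characteristic polynomial of the displayed matrix gives
  det(λ I - A) = p(λ) = λ^3 + (1)λ^2 + (-10)λ + (8).
Solving p(λ) = 0 yields eigenvalues ≈ -4, 1, 2. (A is shown rounded to 4 decimals, so these recover the underlying integer eigenvalues to within that precision.)
Verification: the trace of A = -1 equals the sum of eigenvalues -1, and det(A) ≈ -8.0000 matches the eigenvalue product -8.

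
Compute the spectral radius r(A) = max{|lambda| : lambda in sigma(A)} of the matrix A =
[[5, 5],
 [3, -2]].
r(A) = (3 + sqrt(109))/2 ≈ 6.7202

The eigenvalues of A are the roots of its characteristic polynomial. With M = A (coefficients from the trace and determinant):
  p(λ) = det(λ I - M) = λ^2 - 3λ - 25.
For λ^2 - 3λ - 25 the discriminant is 109. It is nonnegative but not a perfect square, so the roots are real and irrational: λ = (3 ± sqrt(109))/2 ≈ 6.7202, -3.7202.
Thus the eigenvalues (to 4 decimals) are 6.7202 (modulus 6.7202); -3.7202 (modulus 3.7202). The spectral radius is the largest modulus: r(A) = (3 + sqrt(109))/2 ≈ 6.7202. (Cross-check: r(A) ≤ ||A||_2 ≈ 7.1178; equality holds whenever A is normal, though it can also hold for some non-normal A.)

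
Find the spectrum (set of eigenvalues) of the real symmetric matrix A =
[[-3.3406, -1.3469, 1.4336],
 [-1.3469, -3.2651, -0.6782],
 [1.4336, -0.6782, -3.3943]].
sigma(A) ≈ {-5, -4, -1}

A is real symmetric, so its spectrum consists of real eigenvalues. Expanding the characteristic polynomial of the displayed matrix gives
  det(λ I - A) = p(λ) = λ^3 + (10)λ^2 + (29)λ + (20).
Solving p(λ) = 0 yields eigenvalues ≈ -5, -4, -1. (A is shown rounded to 4 decimals, so these recover the underlying integer eigenvalues to within that precision.)
Verification: the trace of A = -10 equals the sum of eigenvalues -10, and det(A) ≈ -19.9991 matches the eigenvalue product -20.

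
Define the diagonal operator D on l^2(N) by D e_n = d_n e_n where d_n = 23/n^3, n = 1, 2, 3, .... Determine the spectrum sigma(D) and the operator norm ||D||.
sigma(D) = {23/n^3 : n ≥ 1} ∪ {0}; ||D|| = 23

A bounded diagonal operator on l^2 with diagonal entries d_n has spectrum equal to the closure of {d_n : n ≥ 1}: every d_n is an eigenvalue (with eigenvector e_n), so {d_n} ⊂ sigma(D); the spectrum is closed, so its closure is too; and for lambda not in the closure, (D - lambda I) has bounded inverse (the diagonal entries 1/(d_n - lambda) are bounded). For our sequence d_n = 23/n^3, n = 1, 2, 3, ...:
  - {d_n} = {23/n^3 : n ≥ 1}; the only limit point is 0
  - closure = {23/n^3 : n ≥ 1} ∪ {0}
For the norm: a diagonal operator has ||D|| = sup_n |d_n|. Here d_n = 23/n^3 is positive and decreasing, so sup_n |d_n| = d_1 = 23. So ||D|| = 23.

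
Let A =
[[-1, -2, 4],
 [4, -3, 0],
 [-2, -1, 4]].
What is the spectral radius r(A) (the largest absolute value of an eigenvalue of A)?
r(A) = 2

The eigenvalues of A are the roots of its characteristic polynomial. With M = A (coefficients from the trace, the sum of principal 2x2 minors, and det A):
  p(λ) = det(λ I - M) = λ^3 + 3λ - 4.
By the rational root theorem any rational root is an integer divisor of 4. Testing λ = 1: p(1) = 1 + 0 + 3 - 4 = 0, so λ = 1 is a root. Dividing out (λ - 1) leaves p(λ) = (λ - 1)(λ^2 + λ + 4). For λ^2 + λ + 4 the discriminant is -15. It is negative, so the roots are the complex-conjugate pair λ = -1/2 ± (sqrt(15)/2) i ≈ -0.5 ± 1.9365i. For a conjugate pair the product of the roots equals the constant term, so |λ|^2 = 4 and |λ| = sqrt(4) = 2.
Thus the eigenvalues (to 4 decimals) are -0.5 ± 1.9365i (modulus 2); 1 (modulus 1). The spectral radius is the largest modulus: r(A) = 2. (Cross-check: r(A) ≤ ||A||_2 ≈ 6.4255; equality holds whenever A is normal, though it can also hold for some non-normal A.)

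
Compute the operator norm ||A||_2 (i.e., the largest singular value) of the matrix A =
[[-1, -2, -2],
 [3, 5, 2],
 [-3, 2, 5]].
||A||_2 ≈ 7.565 (= sqrt(largest eigenvalue of A^T A))

||A||_2 = sigma_max(A) = sqrt(lambda_max(A^T A)). Form the symmetric matrix M = A^T A =
[[19, 11, -7],
 [11, 33, 24],
 [-7, 24, 33]].
Its characteristic polynomial (trace, sum of principal 2x2 minors, determinant of M give the coefficients) is
  p(λ) = det(λ I - M) = λ^3 - 85λ^2 + 1597λ - 441.
No integer candidate from the rational root theorem (±divisors of 441) is a root, so the roots are irrational. The cubic discriminant is Δ = 2123668656 > 0, so there are three distinct real roots. p(0) = -441 and p(1) = 1072 have opposite signs, so a root lies in (0, 1); Newton's method refines it to λ ≈ 0.2803. p(27) = 396 and p(28) = -413 have opposite signs, so a root lies in (27, 28); Newton's method refines it to λ ≈ 27.4903. p(57) = -384 and p(58) = 1357 have opposite signs, so a root lies in (57, 58); Newton's method refines it to λ ≈ 57.2294. Check (Vieta): the three roots sum to 85, matching tr M = 85.
So the eigenvalues of A^T A are ≈ 0.2803, 27.4903, 57.2294 (all ≥ 0, as they must be for A^T A). The largest is λ_max ≈ 57.2294, hence ||A||_2 = sqrt(λ_max) ≈ 7.565.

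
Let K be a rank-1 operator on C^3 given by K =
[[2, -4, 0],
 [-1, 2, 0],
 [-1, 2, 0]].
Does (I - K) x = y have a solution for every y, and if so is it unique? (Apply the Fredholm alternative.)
(I - K) is invertible (det(I - K) = -3 ≠ 0), so for every y in C^3 the equation (I - K) x = y has a unique solution.

K has rank 1, so it is an outer product K = u v^T: every row of K is a multiple of one row vector. Reading off the entries, u = (2, -1, -1) and v = (1, -2, 0) (row i of K equals u_i·v^T). A rank-one matrix u v^T satisfies K u = u (v·u) and kills the (2)-dimensional subspace v^⊥, so its characteristic polynomial is lambda^2 (lambda - v·u) with v·u = tr K = 4. Hence the eigenvalues of I - K are 1 (multiplicity 2) and 1 - (4) = -3, so det(I - K) = -3. (Direct check: I - K =
[[-1, 4, 0],
 [1, -1, 0],
 [1, -2, 1]]
has determinant -3.) The finite-dimensional Fredholm alternative says: either (I - K) is invertible, or ker(I - K) ≠ {0} and then range(I - K) = ker((I - K)^*)^⊥, with dim ker(I - K) = dim ker((I - K)^*). Since det(I - K) ≠ 0, 1 is not an eigenvalue of K and ker(I - K) = {0}, so we are in the first case: for every y there is a unique x = (I - K)^(-1) y. Explicitly, by the Sherman–Morrison formula, (I - u v^T)^(-1) = I + u v^T/(1 - v·u), i.e. (I - K)^(-1) = I + K/(-3).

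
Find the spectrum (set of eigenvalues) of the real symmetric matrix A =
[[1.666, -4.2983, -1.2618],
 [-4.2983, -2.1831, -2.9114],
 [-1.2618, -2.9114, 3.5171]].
sigma(A) ≈ {-6, 4, 5}

A is real symmetric, so its spectrum consists of real eigenvalues. Expanding the characteristic polynomial of the displayed matrix gives
  det(λ I - A) = p(λ) = λ^3 + (-3)λ^2 + (-34)λ + (119.9978).
Solving p(λ) = 0 yields eigenvalues ≈ -6, 4, 5. (A is shown rounded to 4 decimals, so these recover the underlying integer eigenvalues to within that precision.)
Verification: the trace of A = 3 equals the sum of eigenvalues 3, and det(A) ≈ -119.9978 matches the eigenvalue product -120.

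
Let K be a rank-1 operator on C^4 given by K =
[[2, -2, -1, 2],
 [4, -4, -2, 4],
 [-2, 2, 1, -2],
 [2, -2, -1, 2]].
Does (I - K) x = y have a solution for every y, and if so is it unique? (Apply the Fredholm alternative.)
(I - K) is singular (det(I - K) = 0, i.e. 1 ∈ sigma(K)). (I - K) x = y is solvable iff y ⊥ ker((I - K)^*) = span{(2, -2, -1, 2)}, i.e. iff 2y_1 - 2y_2 - y_3 + 2y_4 = 0. When solvable, the solutions are x = y + c·(1, 2, -1, 1), c arbitrary (ker(I - K) = span{(1, 2, -1, 1)}, dimension 1).

K has rank 1, so it is an outer product K = u v^T: every row of K is a multiple of one row vector. Reading off the entries, u = (1, 2, -1, 1) and v = (2, -2, -1, 2) (row i of K equals u_i·v^T). A rank-one matrix u v^T satisfies K u = u (v·u) and kills the (3)-dimensional subspace v^⊥, so its characteristic polynomial is lambda^3 (lambda - v·u) with v·u = tr K = 1. Hence the eigenvalues of I - K are 1 (multiplicity 3) and 1 - (1) = 0, so det(I - K) = 0. (Direct check: I - K =
[[-1, 2, 1, -2],
 [-4, 5, 2, -4],
 [2, -2, 0, 2],
 [-2, 2, 1, -1]]
has determinant 0.) So 1 is an eigenvalue of K and (I - K) is not invertible. The finite-dimensional Fredholm alternative says: either (I - K) is invertible, or ker(I - K) ≠ {0} and then range(I - K) = ker((I - K)^*)^⊥, with dim ker(I - K) = dim ker((I - K)^*). We are in the second case, so we need both kernels. Kernel of I - K: (I - K) u = u - u (v·u) = u - u = 0, so ker(I - K) = span{u} = span{(1, 2, -1, 1)} (it is exactly 1-dimensional because rank(I - K) = 3). Kernel of the adjoint: K is real, so (I - K)^* = I - K^T = I - v u^T, and (I - v u^T) v = v - v (u·v) = 0; hence ker((I - K)^*) = span{v} = span{(2, -2, -1, 2)}. Therefore (I - K) x = y is solvable iff <y, v> = 0, i.e. iff 2y_1 - 2y_2 - y_3 + 2y_4 = 0. When this holds, K y = u (v·y) = 0, so (I - K) y = y and x = y is a particular solution; the full solution set is the line x = y + c·u = y + c·(1, 2, -1, 1), c ∈ C.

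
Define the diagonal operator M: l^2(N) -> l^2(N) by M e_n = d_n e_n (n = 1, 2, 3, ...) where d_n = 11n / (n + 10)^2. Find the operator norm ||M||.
||M|| = 11/40 (attained at n = 10)

For M diagonal, ||M|| = sup_n |d_n|. Treat f(x) = 11x / (x + 10)^2 for real x > 0. By the quotient rule, f'(x) = 11(10 - x)/(x + 10)^3, which is positive for x < 10 and negative for x > 10. So f has a unique maximum at x = 10, and since 10 is a positive integer, the supremum over n ≥ 1 is attained at n = 10: d_10 = 11·10/(10 + 10)^2 = 11·10/400 = 11/40. Hence ||M|| = 11/40.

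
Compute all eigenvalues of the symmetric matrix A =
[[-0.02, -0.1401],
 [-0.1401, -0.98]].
sigma(A) ≈ {-1, 0}

A is real symmetric, so its spectrum consists of real eigenvalues. Expanding the characteristic polynomial of the displayed matrix gives
  det(λ I - A) = p(λ) = λ^2 + (1)λ + (0).
Solving p(λ) = 0 yields eigenvalues ≈ -1, 0. (A is shown rounded to 4 decimals, so these recover the underlying integer eigenvalues to within that precision.)
Verification: the trace of A = -1 equals the sum of eigenvalues -1, and det(A) ≈ -0.0000 matches the eigenvalue product 0.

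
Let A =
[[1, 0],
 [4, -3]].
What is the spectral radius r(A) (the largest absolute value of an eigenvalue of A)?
r(A) = 3

The eigenvalues of A are the roots of its characteristic polynomial. With M = A (coefficients from the trace and determinant):
  p(λ) = det(λ I - M) = λ^2 + 2λ - 3.
For λ^2 + 2λ - 3 the discriminant is 16. It is a perfect square (4^2), so the roots are rational: λ = (-2 ± 4)/2 = 1, -3.
Thus the eigenvalues (to 4 decimals) are 1 (modulus 1); -3 (modulus 3). The spectral radius is the largest modulus: r(A) = 3. (Cross-check: r(A) ≤ ||A||_2 ≈ 5.0645; equality holds whenever A is normal, though it can also hold for some non-normal A.)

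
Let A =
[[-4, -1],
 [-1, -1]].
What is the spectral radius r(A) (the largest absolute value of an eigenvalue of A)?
r(A) = (5 + sqrt(13))/2 ≈ 4.3028

The eigenvalues of A are the roots of its characteristic polynomial. With M = A (coefficients from the trace and determinant):
  p(λ) = det(λ I - M) = λ^2 + 5λ + 3.
For λ^2 + 5λ + 3 the discriminant is 13. It is nonnegative but not a perfect square, so the roots are real and irrational: λ = (-5 ± sqrt(13))/2 ≈ -0.6972, -4.3028.
Thus the eigenvalues (to 4 decimals) are -0.6972 (modulus 0.6972); -4.3028 (modulus 4.3028). The spectral radius is the largest modulus: r(A) = (5 + sqrt(13))/2 ≈ 4.3028. (Cross-check: r(A) ≤ ||A||_2 ≈ 4.3028; equality holds whenever A is normal, though it can also hold for some non-normal A.)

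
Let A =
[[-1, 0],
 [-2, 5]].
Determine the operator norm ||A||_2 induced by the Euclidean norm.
||A||_2 = sqrt((30 + sqrt(800))/2) ≈ 5.3983 (= sqrt(largest eigenvalue of A^T A))

||A||_2 = sigma_max(A) = sqrt(lambda_max(A^T A)). Form the symmetric matrix M = A^T A =
[[5, -10],
 [-10, 25]].
Its characteristic polynomial (trace, determinant of M give the coefficients) is
  p(λ) = det(λ I - M) = λ^2 - 30λ + 25.
For λ^2 - 30λ + 25 the discriminant is 800. It is nonnegative but not a perfect square, so the roots are real and irrational: λ = (30 ± sqrt(800))/2 ≈ 29.1421, 0.8579.
So the eigenvalues of A^T A are ≈ 0.8579, 29.1421 (all ≥ 0, as they must be for A^T A). The largest is λ_max = (30 + sqrt(800))/2 ≈ 29.1421, hence ||A||_2 = sqrt(λ_max) = sqrt((30 + sqrt(800))/2) ≈ 5.3983.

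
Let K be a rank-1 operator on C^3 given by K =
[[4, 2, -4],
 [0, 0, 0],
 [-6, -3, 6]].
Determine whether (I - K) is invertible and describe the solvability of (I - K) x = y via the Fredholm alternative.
(I - K) is invertible (det(I - K) = -9 ≠ 0), so for every y in C^3 the equation (I - K) x = y has a unique solution.

K has rank 1, so it is an outer product K = u v^T: every row of K is a multiple of one row vector. Reading off the entries, u = (-2, 0, 3) and v = (-2, -1, 2) (row i of K equals u_i·v^T). A rank-one matrix u v^T satisfies K u = u (v·u) and kills the (2)-dimensional subspace v^⊥, so its characteristic polynomial is lambda^2 (lambda - v·u) with v·u = tr K = 10. Hence the eigenvalues of I - K are 1 (multiplicity 2) and 1 - (10) = -9, so det(I - K) = -9. (Direct check: I - K =
[[-3, -2, 4],
 [0, 1, 0],
 [6, 3, -5]]
has determinant -9.) The finite-dimensional Fredholm alternative says: either (I - K) is invertible, or ker(I - K) ≠ {0} and then range(I - K) = ker((I - K)^*)^⊥, with dim ker(I - K) = dim ker((I - K)^*). Since det(I - K) ≠ 0, 1 is not an eigenvalue of K and ker(I - K) = {0}, so we are in the first case: for every y there is a unique x = (I - K)^(-1) y. Explicitly, by the Sherman–Morrison formula, (I - u v^T)^(-1) = I + u v^T/(1 - v·u), i.e. (I - K)^(-1) = I + K/(-9).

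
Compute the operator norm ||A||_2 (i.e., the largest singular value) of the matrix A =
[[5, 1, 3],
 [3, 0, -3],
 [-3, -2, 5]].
||A||_2 ≈ 7.4329 (= sqrt(largest eigenvalue of A^T A))

||A||_2 = sigma_max(A) = sqrt(lambda_max(A^T A)). Form the symmetric matrix M = A^T A =
[[43, 11, -9],
 [11, 5, -7],
 [-9, -7, 43]].
Its characteristic polynomial (trace, sum of principal 2x2 minors, determinant of M give the coefficients) is
  p(λ) = det(λ I - M) = λ^3 - 91λ^2 + 2028λ - 2916.
No integer candidate from the rational root theorem (±divisors of 2916) is a root, so the roots are irrational. The cubic discriminant is Δ = 1362381264 > 0, so there are three distinct real roots. p(1) = -978 and p(2) = 784 have opposite signs, so a root lies in (1, 2); Newton's method refines it to λ ≈ 1.5429. p(34) = 144 and p(35) = -536 have opposite signs, so a root lies in (34, 35); Newton's method refines it to λ ≈ 34.2088. p(55) = -276 and p(56) = 892 have opposite signs, so a root lies in (55, 56); Newton's method refines it to λ ≈ 55.2483. Check (Vieta): the three roots sum to 91, matching tr M = 91.
So the eigenvalues of A^T A are ≈ 1.5429, 34.2088, 55.2483 (all ≥ 0, as they must be for A^T A). The largest is λ_max ≈ 55.2483, hence ||A||_2 = sqrt(λ_max) ≈ 7.4329.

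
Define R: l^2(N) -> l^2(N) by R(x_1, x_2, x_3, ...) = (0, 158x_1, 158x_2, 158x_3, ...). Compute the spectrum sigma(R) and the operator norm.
sigma(R) = closed disk {z in C : |z| ≤ 158}; ||R|| = 158

Note R = 158·U where U is the unit right shift (U x)_k = x_{k-1} (with x_0 := 0); so ||R|| = 158||U|| and sigma(R) = 158·sigma(U). ||R x||^2 = sum_{k≥1} |158x_k|^2 = 24964||x||^2, so ||R|| = 158 and sigma(R) ⊂ {|z| ≤ 158}. For any |lambda| < 158, the equation (R - lambda I) x = 0 forces x_1 = 0, then 158x_k = lambda x_{k+1} ⇒ x = 0, so R has no eigenvalues. But (R - lambda I) is not surjective for |lambda| < 158: solving (R - lambda I) x = e_1 would require x_n proportional to (lambda/158)^(-n), which is not in l^2. So every |lambda| < 158 lies in the residual spectrum. The boundary |lambda| = 158 is in the approximate point spectrum (the spectrum is closed). Hence sigma(R) is the closed disk of radius 158.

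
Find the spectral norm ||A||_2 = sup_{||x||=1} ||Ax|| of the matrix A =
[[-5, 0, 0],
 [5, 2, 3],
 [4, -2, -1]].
||A||_2 ≈ 8.2634 (= sqrt(largest eigenvalue of A^T A))

||A||_2 = sigma_max(A) = sqrt(lambda_max(A^T A)). Form the symmetric matrix M = A^T A =
[[66, 2, 11],
 [2, 8, 8],
 [11, 8, 10]].
Its characteristic polynomial (trace, sum of principal 2x2 minors, determinant of M give the coefficients) is
  p(λ) = det(λ I - M) = λ^3 - 84λ^2 + 1079λ - 400.
No integer candidate from the rational root theorem (±divisors of 400) is a root, so the roots are irrational. The cubic discriminant is Δ = 2889953140 > 0, so there are three distinct real roots. p(0) = -400 and p(1) = 596 have opposite signs, so a root lies in (0, 1); Newton's method refines it to λ ≈ 0.382. p(15) = 260 and p(16) = -544 have opposite signs, so a root lies in (15, 16); Newton's method refines it to λ ≈ 15.3338. p(68) = -1012 and p(69) = 2636 have opposite signs, so a root lies in (68, 69); Newton's method refines it to λ ≈ 68.2842. Check (Vieta): the three roots sum to 84, matching tr M = 84.
So the eigenvalues of A^T A are ≈ 0.382, 15.3338, 68.2842 (all ≥ 0, as they must be for A^T A). The largest is λ_max ≈ 68.2842, hence ||A||_2 = sqrt(λ_max) ≈ 8.2634.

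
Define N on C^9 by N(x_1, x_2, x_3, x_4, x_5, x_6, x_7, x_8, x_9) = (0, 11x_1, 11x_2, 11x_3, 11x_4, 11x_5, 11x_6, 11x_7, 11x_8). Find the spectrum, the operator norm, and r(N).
sigma(N) = {0}; ||N|| = 11; r(N) = 0. (N is nilpotent with N^9 = 0.)

On C^9, N is a strictly lower-triangular matrix with 11 on the subdiagonal and zeros elsewhere, so its characteristic polynomial is lambda^9 and every eigenvalue is 0: sigma(N) = {0}. For the operator norm, N e_i = 11e_{i+1} for i = 1, ..., 8 and N e_9 = 0, so the singular values of N are 11 (with multiplicity 8) and 0; hence ||N|| = 11. The spectral radius r(N) = max|lambda| = 0. Note ||N|| > r(N) — characteristic of non-normal nilpotent operators. Indeed N^9 = 0.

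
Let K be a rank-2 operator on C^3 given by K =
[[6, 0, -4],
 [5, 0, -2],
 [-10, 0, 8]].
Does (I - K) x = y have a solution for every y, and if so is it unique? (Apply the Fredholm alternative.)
(I - K) is invertible (det(I - K) = -5 ≠ 0), so for every y in C^3 the equation (I - K) x = y has a unique solution.

K has rank 2 and factors as K = U V^T = u1 v1^T + u2 v2^T with u1 = (0, 1, 1), v1 = (-1, 0, 2), u2 = (2, 2, -3), v2 = (3, 0, -2) (multiplying out reproduces the displayed K). The nonzero eigenvalues of U V^T coincide with those of the 2 x 2 matrix G = V^T U = [[v1·u1, v1·u2], [v2·u1, v2·u2]] = [[2, -8], [-2, 12]], and by the Sylvester determinant identity det(I_3 - U V^T) = det(I_2 - V^T U) = det([[-1, 8], [2, -11]]) = (-1)(-11) - (8)(2) = -5. (Direct check: I - K =
[[-5, 0, 4],
 [-5, 1, 2],
 [10, 0, -7]]
has determinant -5.) The finite-dimensional Fredholm alternative says: either (I - K) is invertible, or ker(I - K) ≠ {0} and then range(I - K) = ker((I - K)^*)^⊥, with dim ker(I - K) = dim ker((I - K)^*). Since det(I - K) ≠ 0, 1 is not an eigenvalue of K and ker(I - K) = {0}, so we are in the first case: for every y there is a unique x = (I - K)^(-1) y. (Explicitly, by the Woodbury identity, (I - U V^T)^(-1) = I + U (I_2 - G)^(-1) V^T.)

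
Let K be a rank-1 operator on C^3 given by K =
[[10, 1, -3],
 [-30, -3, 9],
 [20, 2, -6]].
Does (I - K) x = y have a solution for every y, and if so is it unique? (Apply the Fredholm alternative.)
(I - K) is singular (det(I - K) = 0, i.e. 1 ∈ sigma(K)). (I - K) x = y is solvable iff y ⊥ ker((I - K)^*) = span{(10, 1, -3)}, i.e. iff 10y_1 + y_2 - 3y_3 = 0. When solvable, the solutions are x = y + c·(1, -3, 2), c arbitrary (ker(I - K) = span{(1, -3, 2)}, dimension 1).

K has rank 1, so it is an outer product K = u v^T: every row of K is a multiple of one row vector. Reading off the entries, u = (1, -3, 2) and v = (10, 1, -3) (row i of K equals u_i·v^T). A rank-one matrix u v^T satisfies K u = u (v·u) and kills the (2)-dimensional subspace v^⊥, so its characteristic polynomial is lambda^2 (lambda - v·u) with v·u = tr K = 1. Hence the eigenvalues of I - K are 1 (multiplicity 2) and 1 - (1) = 0, so det(I - K) = 0. (Direct check: I - K =
[[-9, -1, 3],
 [30, 4, -9],
 [-20, -2, 7]]
has determinant 0.) So 1 is an eigenvalue of K and (I - K) is not invertible. The finite-dimensional Fredholm alternative says: either (I - K) is invertible, or ker(I - K) ≠ {0} and then range(I - K) = ker((I - K)^*)^⊥, with dim ker(I - K) = dim ker((I - K)^*). We are in the second case, so we need both kernels. Kernel of I - K: (I - K) u = u - u (v·u) = u - u = 0, so ker(I - K) = span{u} = span{(1, -3, 2)} (it is exactly 1-dimensional because rank(I - K) = 2). Kernel of the adjoint: K is real, so (I - K)^* = I - K^T = I - v u^T, and (I - v u^T) v = v - v (u·v) = 0; hence ker((I - K)^*) = span{v} = span{(10, 1, -3)}. Therefore (I - K) x = y is solvable iff <y, v> = 0, i.e. iff 10y_1 + y_2 - 3y_3 = 0. When this holds, K y = u (v·y) = 0, so (I - K) y = y and x = y is a particular solution; the full solution set is the line x = y + c·u = y + c·(1, -3, 2), c ∈ C.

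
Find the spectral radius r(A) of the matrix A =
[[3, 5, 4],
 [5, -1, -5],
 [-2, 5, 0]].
r(A) ≈ 6.4463

The eigenvalues of A are the roots of its characteristic polynomial. With M = A (coefficients from the trace, the sum of principal 2x2 minors, and det A):
  p(λ) = det(λ I - M) = λ^3 - 2λ^2 + 5λ - 217.
No integer candidate from the rational root theorem (±divisors of 217) is a root, so the roots are irrational. The cubic discriminant is Δ = -1239687 < 0, so there is one real root and a complex-conjugate pair. p(6) = -43 and p(7) = 63 have opposite signs, so a root lies in (6, 7); Newton's method refines it to λ ≈ 6.4463. Dividing out (λ - (6.4463)) leaves approximately λ^2 + 4.4463λ + 33.6625. For λ^2 + 4.4463λ + 33.6625 the discriminant is -114.8803. It is negative, so the remaining roots are the complex-conjugate pair λ ≈ -2.2232 ± 5.3591i. Their product equals the constant term, so |λ|^2 ≈ 33.6625 and |λ| ≈ 5.8019.
Thus the eigenvalues (to 4 decimals) are 6.4463 (modulus 6.4463); -2.2232 ± 5.3591i (modulus 5.8019). The spectral radius is the largest modulus: r(A) ≈ 6.4463. (Cross-check: r(A) ≤ ||A||_2 ≈ 8.5742; equality holds whenever A is normal, though it can also hold for some non-normal A.)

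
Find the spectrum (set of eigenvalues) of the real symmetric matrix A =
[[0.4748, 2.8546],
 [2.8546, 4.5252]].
sigma(A) ≈ {-1, 6}

A is real symmetric, so its spectrum consists of real eigenvalues. Expanding the characteristic polynomial of the displayed matrix gives
  det(λ I - A) = p(λ) = λ^2 + (-5)λ + (-6).
Solving p(λ) = 0 yields eigenvalues ≈ -1, 6. (A is shown rounded to 4 decimals, so these recover the underlying integer eigenvalues to within that precision.)
Verification: the trace of A = 5 equals the sum of eigenvalues 5, and det(A) ≈ -6.0002 matches the eigenvalue product -6.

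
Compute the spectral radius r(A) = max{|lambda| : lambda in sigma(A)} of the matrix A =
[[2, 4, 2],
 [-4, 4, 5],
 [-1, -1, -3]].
r(A) ≈ 5.1575

The eigenvalues of A are the roots of its characteristic polynomial. With M = A (coefficients from the trace, the sum of principal 2x2 minors, and det A):
  p(λ) = det(λ I - M) = λ^3 - 3λ^2 + 13λ + 66.
No integer candidate from the rational root theorem (±divisors of 66) is a root, so the roots are irrational. The cubic discriminant is Δ = -164083 < 0, so there is one real root and a complex-conjugate pair. p(-3) = -27 and p(-2) = 20 have opposite signs, so a root lies in (-3, -2); Newton's method refines it to λ ≈ -2.4812. Dividing out (λ - (-2.4812)) leaves approximately λ^2 - 5.4812λ + 26.6. For λ^2 - 5.4812λ + 26.6 the discriminant is -76.3563. It is negative, so the remaining roots are the complex-conjugate pair λ ≈ 2.7406 ± 4.3691i. Their product equals the constant term, so |λ|^2 ≈ 26.6 and |λ| ≈ 5.1575.
Thus the eigenvalues (to 4 decimals) are -2.4812 (modulus 2.4812); 2.7406 ± 4.3691i (modulus 5.1575). The spectral radius is the largest modulus: r(A) ≈ 5.1575. (Cross-check: r(A) ≤ ||A||_2 ≈ 8.4101; equality holds whenever A is normal, though it can also hold for some non-normal A.)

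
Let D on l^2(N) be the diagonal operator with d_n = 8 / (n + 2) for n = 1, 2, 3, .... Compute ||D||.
||D|| = 8/3 (attained at n = 1)

For D diagonal, ||D|| = sup_n |d_n| = sup_n 8/(n + 2). This is positive and strictly decreasing in n, so the supremum is attained at n = 1: d_1 = 8/(1 + 2) = 8/3. Hence ||D|| = 8/3.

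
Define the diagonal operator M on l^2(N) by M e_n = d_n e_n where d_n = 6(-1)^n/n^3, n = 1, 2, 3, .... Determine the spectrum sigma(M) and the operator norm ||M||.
sigma(M) = {6(-1)^n/n^3 : n ≥ 1} ∪ {0}; ||M|| = 6

A bounded diagonal operator on l^2 with diagonal entries d_n has spectrum equal to the closure of {d_n : n ≥ 1}: every d_n is an eigenvalue (with eigenvector e_n), so {d_n} ⊂ sigma(M); the spectrum is closed, so its closure is too; and for lambda not in the closure, (M - lambda I) has bounded inverse (the diagonal entries 1/(d_n - lambda) are bounded). For our sequence d_n = 6(-1)^n/n^3, n = 1, 2, 3, ...:
  - {d_n} = {6(-1)^n/n^3 : n ≥ 1}; the only limit point is 0
  - closure = {6(-1)^n/n^3 : n ≥ 1} ∪ {0}
For the norm: a diagonal operator has ||M|| = sup_n |d_n|. Here |d_n| = 6/n^3 is decreasing, so sup_n |d_n| = |d_1| = 6. So ||M|| = 6.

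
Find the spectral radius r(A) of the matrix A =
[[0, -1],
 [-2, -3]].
r(A) = (3 + sqrt(17))/2 ≈ 3.5616

The eigenvalues of A are the roots of its characteristic polynomial. With M = A (coefficients from the trace and determinant):
  p(λ) = det(λ I - M) = λ^2 + 3λ - 2.
For λ^2 + 3λ - 2 the discriminant is 17. It is nonnegative but not a perfect square, so the roots are real and irrational: λ = (-3 ± sqrt(17))/2 ≈ 0.5616, -3.5616.
Thus the eigenvalues (to 4 decimals) are 0.5616 (modulus 0.5616); -3.5616 (modulus 3.5616). The spectral radius is the largest modulus: r(A) = (3 + sqrt(17))/2 ≈ 3.5616. (Cross-check: r(A) ≤ ||A||_2 ≈ 3.7025; equality holds whenever A is normal, though it can also hold for some non-normal A.)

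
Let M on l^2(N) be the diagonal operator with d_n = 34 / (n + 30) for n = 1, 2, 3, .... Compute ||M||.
||M|| = 34/31 (attained at n = 1)

For M diagonal, ||M|| = sup_n |d_n| = sup_n 34/(n + 30). This is positive and strictly decreasing in n, so the supremum is attained at n = 1: d_1 = 34/(1 + 30) = 34/31. Hence ||M|| = 34/31.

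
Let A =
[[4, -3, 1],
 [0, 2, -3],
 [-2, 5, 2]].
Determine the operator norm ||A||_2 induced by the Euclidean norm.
||A||_2 ≈ 7.2655 (= sqrt(largest eigenvalue of A^T A))

||A||_2 = sigma_max(A) = sqrt(lambda_max(A^T A)). Form the symmetric matrix M = A^T A =
[[20, -22, 0],
 [-22, 38, 1],
 [0, 1, 14]].
Its characteristic polynomial (trace, sum of principal 2x2 minors, determinant of M give the coefficients) is
  p(λ) = det(λ I - M) = λ^3 - 72λ^2 + 1087λ - 3844.
No integer candidate from the rational root theorem (±divisors of 3844) is a root, so the roots are irrational. The cubic discriminant is Δ = 265012052 > 0, so there are three distinct real roots. p(5) = -84 and p(6) = 302 have opposite signs, so a root lies in (5, 6); Newton's method refines it to λ ≈ 5.1949. p(14) = 6 and p(15) = -364 have opposite signs, so a root lies in (14, 15); Newton's method refines it to λ ≈ 14.0176. p(52) = -1400 and p(53) = 396 have opposite signs, so a root lies in (52, 53); Newton's method refines it to λ ≈ 52.7875. Check (Vieta): the three roots sum to 72, matching tr M = 72.
So the eigenvalues of A^T A are ≈ 5.1949, 14.0176, 52.7875 (all ≥ 0, as they must be for A^T A). The largest is λ_max ≈ 52.7875, hence ||A||_2 = sqrt(λ_max) ≈ 7.2655.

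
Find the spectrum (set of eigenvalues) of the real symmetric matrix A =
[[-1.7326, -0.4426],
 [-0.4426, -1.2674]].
sigma(A) ≈ {-2, -1}

A is real symmetric, so its spectrum consists of real eigenvalues. Expanding the characteristic polynomial of the displayed matrix gives
  det(λ I - A) = p(λ) = λ^2 + (3)λ + (2).
Solving p(λ) = 0 yields eigenvalues ≈ -2, -1. (A is shown rounded to 4 decimals, so these recover the underlying integer eigenvalues to within that precision.)
Verification: the trace of A = -3 equals the sum of eigenvalues -3, and det(A) ≈ 2.0000 matches the eigenvalue product 2.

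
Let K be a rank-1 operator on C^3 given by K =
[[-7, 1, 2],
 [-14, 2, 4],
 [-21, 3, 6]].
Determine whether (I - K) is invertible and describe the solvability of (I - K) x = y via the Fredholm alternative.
(I - K) is singular (det(I - K) = 0, i.e. 1 ∈ sigma(K)). (I - K) x = y is solvable iff y ⊥ ker((I - K)^*) = span{(-7, 1, 2)}, i.e. iff -7y_1 + y_2 + 2y_3 = 0. When solvable, the solutions are x = y + c·(1, 2, 3), c arbitrary (ker(I - K) = span{(1, 2, 3)}, dimension 1).

K has rank 1, so it is an outer product K = u v^T: every row of K is a multiple of one row vector. Reading off the entries, u = (1, 2, 3) and v = (-7, 1, 2) (row i of K equals u_i·v^T). A rank-one matrix u v^T satisfies K u = u (v·u) and kills the (2)-dimensional subspace v^⊥, so its characteristic polynomial is lambda^2 (lambda - v·u) with v·u = tr K = 1. Hence the eigenvalues of I - K are 1 (multiplicity 2) and 1 - (1) = 0, so det(I - K) = 0. (Direct check: I - K =
[[8, -1, -2],
 [14, -1, -4],
 [21, -3, -5]]
has determinant 0.) So 1 is an eigenvalue of K and (I - K) is not invertible. The finite-dimensional Fredholm alternative says: either (I - K) is invertible, or ker(I - K) ≠ {0} and then range(I - K) = ker((I - K)^*)^⊥, with dim ker(I - K) = dim ker((I - K)^*). We are in the second case, so we need both kernels. Kernel of I - K: (I - K) u = u - u (v·u) = u - u = 0, so ker(I - K) = span{u} = span{(1, 2, 3)} (it is exactly 1-dimensional because rank(I - K) = 2). Kernel of the adjoint: K is real, so (I - K)^* = I - K^T = I - v u^T, and (I - v u^T) v = v - v (u·v) = 0; hence ker((I - K)^*) = span{v} = span{(-7, 1, 2)}. Therefore (I - K) x = y is solvable iff <y, v> = 0, i.e. iff -7y_1 + y_2 + 2y_3 = 0. When this holds, K y = u (v·y) = 0, so (I - K) y = y and x = y is a particular solution; the full solution set is the line x = y + c·u = y + c·(1, 2, 3), c ∈ C.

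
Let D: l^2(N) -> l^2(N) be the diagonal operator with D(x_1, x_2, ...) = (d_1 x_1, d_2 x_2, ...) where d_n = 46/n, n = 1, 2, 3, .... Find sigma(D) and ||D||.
sigma(D) = {46/n : n ≥ 1} ∪ {0}; ||D|| = 46

A bounded diagonal operator on l^2 with diagonal entries d_n has spectrum equal to the closure of {d_n : n ≥ 1}: every d_n is an eigenvalue (with eigenvector e_n), so {d_n} ⊂ sigma(D); the spectrum is closed, so its closure is too; and for lambda not in the closure, (D - lambda I) has bounded inverse (the diagonal entries 1/(d_n - lambda) are bounded). For our sequence d_n = 46/n, n = 1, 2, 3, ...:
  - {d_n} = {46/n : n ≥ 1}; the only limit point is 0
  - closure = {46/n : n ≥ 1} ∪ {0}
For the norm: a diagonal operator has ||D|| = sup_n |d_n|. Here d_n = 46/n is positive and decreasing, so sup_n |d_n| = d_1 = 46. So ||D|| = 46.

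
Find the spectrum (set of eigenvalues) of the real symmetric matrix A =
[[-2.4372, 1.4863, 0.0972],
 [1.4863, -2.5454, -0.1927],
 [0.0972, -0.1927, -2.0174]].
sigma(A) ≈ {-4, -2, -1}

A is real symmetric, so its spectrum consists of real eigenvalues. Expanding the characteristic polynomial of the displayed matrix gives
  det(λ I - A) = p(λ) = λ^3 + (7)λ^2 + (14)λ + (8).
Solving p(λ) = 0 yields eigenvalues ≈ -4, -2, -1. (A is shown rounded to 4 decimals, so these recover the underlying integer eigenvalues to within that precision.)
Verification: the trace of A = -7 equals the sum of eigenvalues -7, and det(A) ≈ -7.9998 matches the eigenvalue product -8.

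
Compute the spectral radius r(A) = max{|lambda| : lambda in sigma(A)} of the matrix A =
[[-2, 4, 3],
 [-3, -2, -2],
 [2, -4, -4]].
r(A) ≈ 5.0739

The eigenvalues of A are the roots of its characteristic polynomial. With M = A (coefficients from the trace, the sum of principal 2x2 minors, and det A):
  p(λ) = det(λ I - M) = λ^3 + 8λ^2 + 18λ + 16.
No integer candidate from the rational root theorem (±divisors of 16) is a root, so the roots are irrational. The cubic discriminant is Δ = -800 < 0, so there is one real root and a complex-conjugate pair. p(-6) = -20 and p(-5) = 1 have opposite signs, so a root lies in (-6, -5); Newton's method refines it to λ ≈ -5.0739. Dividing out (λ - (-5.0739)) leaves approximately λ^2 + 2.9261λ + 3.1534. For λ^2 + 2.9261λ + 3.1534 the discriminant is -4.0517. It is negative, so the remaining roots are the complex-conjugate pair λ ≈ -1.463 ± 1.0064i. Their product equals the constant term, so |λ|^2 ≈ 3.1534 and |λ| ≈ 1.7758.
Thus the eigenvalues (to 4 decimals) are -5.0739 (modulus 5.0739); -1.463 ± 1.0064i (modulus 1.7758). The spectral radius is the largest modulus: r(A) ≈ 5.0739. (Cross-check: r(A) ≤ ||A||_2 ≈ 8.2403; equality holds whenever A is normal, though it can also hold for some non-normal A.)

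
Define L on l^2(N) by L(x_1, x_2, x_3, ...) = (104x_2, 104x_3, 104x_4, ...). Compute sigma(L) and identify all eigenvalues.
sigma(L) = closed disk {z in C : |z| ≤ 104}; sigma_p(L) = open disk {z in C : |z| < 104}

Note L = 104·V where V is the unit left shift (V x)_k = x_{k+1}; so sigma(L) = 104·sigma(V) and ||L|| = 104||V||. ||L x||^2 = 10816sum_{k≥2} |x_k|^2 ≤ 10816||x||^2, with equality on {x : x_1 = 0}, so ||L|| = 104. For any lambda with |lambda| < 104, set r = lambda/104 (|r| < 1); the vector x = (1, r, r^2, ...) is in l^2 and satisfies L x = 104(r, r^2, ...) = lambda x, so lambda is an eigenvalue. On the boundary |lambda| = 104 the geometric series diverges, so no l^2 eigenvector exists, but these lambda lie in the approximate point spectrum. Hence sigma(L) is the closed disk of radius 104 and sigma_p(L) is the open disk.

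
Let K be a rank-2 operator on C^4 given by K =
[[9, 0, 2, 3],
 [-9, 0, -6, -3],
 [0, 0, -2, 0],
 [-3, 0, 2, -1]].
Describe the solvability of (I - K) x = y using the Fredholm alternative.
(I - K) is invertible (det(I - K) = -21 ≠ 0), so for every y in C^4 the equation (I - K) x = y has a unique solution.

K has rank 2 and factors as K = U V^T = u1 v1^T + u2 v2^T with u1 = (1, -3, -1, 1), v1 = (0, 0, 2, 0), u2 = (-3, 3, 0, 1), v2 = (-3, 0, 0, -1) (multiplying out reproduces the displayed K). The nonzero eigenvalues of U V^T coincide with those of the 2 x 2 matrix G = V^T U = [[v1·u1, v1·u2], [v2·u1, v2·u2]] = [[-2, 0], [-4, 8]], and by the Sylvester determinant identity det(I_4 - U V^T) = det(I_2 - V^T U) = det([[3, 0], [4, -7]]) = (3)(-7) - (0)(4) = -21. (Direct check: I - K =
[[-8, 0, -2, -3],
 [9, 1, 6, 3],
 [0, 0, 3, 0],
 [3, 0, -2, 2]]
has determinant -21.) The finite-dimensional Fredholm alternative says: either (I - K) is invertible, or ker(I - K) ≠ {0} and then range(I - K) = ker((I - K)^*)^⊥, with dim ker(I - K) = dim ker((I - K)^*). Since det(I - K) ≠ 0, 1 is not an eigenvalue of K and ker(I - K) = {0}, so we are in the first case: for every y there is a unique x = (I - K)^(-1) y. (Explicitly, by the Woodbury identity, (I - U V^T)^(-1) = I + U (I_2 - G)^(-1) V^T.)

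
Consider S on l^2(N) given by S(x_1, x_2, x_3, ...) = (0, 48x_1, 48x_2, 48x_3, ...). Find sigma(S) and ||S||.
sigma(S) = closed disk {z in C : |z| ≤ 48}; ||S|| = 48

Note S = 48·U where U is the unit right shift (U x)_k = x_{k-1} (with x_0 := 0); so ||S|| = 48||U|| and sigma(S) = 48·sigma(U). ||S x||^2 = sum_{k≥1} |48x_k|^2 = 2304||x||^2, so ||S|| = 48 and sigma(S) ⊂ {|z| ≤ 48}. For any |lambda| < 48, the equation (S - lambda I) x = 0 forces x_1 = 0, then 48x_k = lambda x_{k+1} ⇒ x = 0, so S has no eigenvalues. But (S - lambda I) is not surjective for |lambda| < 48: solving (S - lambda I) x = e_1 would require x_n proportional to (lambda/48)^(-n), which is not in l^2. So every |lambda| < 48 lies in the residual spectrum. The boundary |lambda| = 48 is in the approximate point spectrum (the spectrum is closed). Hence sigma(S) is the closed disk of radius 48.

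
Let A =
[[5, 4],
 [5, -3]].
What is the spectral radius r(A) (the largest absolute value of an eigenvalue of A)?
r(A) = 7

The eigenvalues of A are the roots of its characteristic polynomial. With M = A (coefficients from the trace and determinant):
  p(λ) = det(λ I - M) = λ^2 - 2λ - 35.
For λ^2 - 2λ - 35 the discriminant is 144. It is a perfect square (12^2), so the roots are rational: λ = (2 ± 12)/2 = 7, -5.
Thus the eigenvalues (to 4 decimals) are 7 (modulus 7); -5 (modulus 5). The spectral radius is the largest modulus: r(A) = 7. (Cross-check: r(A) ≤ ||A||_2 ≈ 7.1388; equality holds whenever A is normal, though it can also hold for some non-normal A.)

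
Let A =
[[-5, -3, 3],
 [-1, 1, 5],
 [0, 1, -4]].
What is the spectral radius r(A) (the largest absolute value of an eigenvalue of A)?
r(A) = 6

The eigenvalues of A are the roots of its characteristic polynomial. With M = A (coefficients from the trace, the sum of principal 2x2 minors, and det A):
  p(λ) = det(λ I - M) = λ^3 + 8λ^2 + 3λ - 54.
By the rational root theorem any rational root is an integer divisor of 54. Testing λ = -6: p(-6) = -216 + 288 - 18 - 54 = 0, so λ = -6 is a root. Dividing out (λ + 6) leaves p(λ) = (λ + 6)(λ^2 + 2λ - 9). For λ^2 + 2λ - 9 the discriminant is 40. It is nonnegative but not a perfect square, so the roots are real and irrational: λ = (-2 ± sqrt(40))/2 ≈ 2.1623, -4.1623.
Thus the eigenvalues (to 4 decimals) are 2.1623 (modulus 2.1623); -4.1623 (modulus 4.1623); -6 (modulus 6). The spectral radius is the largest modulus: r(A) = 6. (Cross-check: r(A) ≤ ||A||_2 ≈ 8.0606; equality holds whenever A is normal, though it can also hold for some non-normal A.)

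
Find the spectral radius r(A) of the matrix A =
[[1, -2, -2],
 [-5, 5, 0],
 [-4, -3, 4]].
r(A) ≈ 6.2623

The eigenvalues of A are the roots of its characteristic polynomial. With M = A (coefficients from the trace, the sum of principal 2x2 minors, and det A):
  p(λ) = det(λ I - M) = λ^3 - 10λ^2 + 11λ + 90.
No integer candidate from the rational root theorem (±divisors of 90) is a root, so the roots are irrational. The cubic discriminant is Δ = -30124 < 0, so there is one real root and a complex-conjugate pair. p(-3) = -60 and p(-2) = 20 have opposite signs, so a root lies in (-3, -2); Newton's method refines it to λ ≈ -2.295. Dividing out (λ - (-2.295)) leaves approximately λ^2 - 12.295λ + 39.2164. For λ^2 - 12.295λ + 39.2164 the discriminant is -5.6996. It is negative, so the remaining roots are the complex-conjugate pair λ ≈ 6.1475 ± 1.1937i. Their product equals the constant term, so |λ|^2 ≈ 39.2164 and |λ| ≈ 6.2623.
Thus the eigenvalues (to 4 decimals) are -2.295 (modulus 2.295); 6.1475 ± 1.1937i (modulus 6.2623). The spectral radius is the largest modulus: r(A) ≈ 6.2623. (Cross-check: r(A) ≤ ||A||_2 ≈ 7.589; equality holds whenever A is normal, though it can also hold for some non-normal A.)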